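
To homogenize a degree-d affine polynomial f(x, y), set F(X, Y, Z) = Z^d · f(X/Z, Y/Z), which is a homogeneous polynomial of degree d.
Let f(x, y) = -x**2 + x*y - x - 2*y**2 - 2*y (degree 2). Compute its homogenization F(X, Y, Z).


F(X, Y, Z) = -X**2 + X*Y - X*Z - 2*Y**2 - 2*Y*Z

deg(f) = 2.
Substitute x = X/Z, y = Y/Z into f, then multiply by Z^2.
  monomial -1·x^2·y^0 ↦ -1·X^2·Y^0·Z^0.
  monomial 1·x^1·y^1 ↦ 1·X^1·Y^1·Z^0.
  monomial -1·x^1·y^0 ↦ -1·X^1·Y^0·Z^1.
  monomial -2·x^0·y^2 ↦ -2·X^0·Y^2·Z^0.
  monomial -2·x^0·y^1 ↦ -2·X^0·Y^1·Z^1.
Collecting: F(X, Y, Z) = -X**2 + X*Y - X*Z - 2*Y**2 - 2*Y*Z.


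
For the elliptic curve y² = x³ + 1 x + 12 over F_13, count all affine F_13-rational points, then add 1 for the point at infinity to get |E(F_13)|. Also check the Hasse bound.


Affine points = {(0, 5), (0, 8), (1, 1), (1, 12), (2, 3), (2, 10), (3, 4), (3, 9), (5, 5), (5, 8), (6, 0), (8, 5), (8, 8), (9, 3), (9, 10), (12, 6), (12, 7)}; affine count = 17; |E(F_13)| = 18.

Discriminant check: Δ ∝ 4a³ + 27b² = 4·1³ + 27·12² = 4·1 + 27·144 ≡ 5 (mod 13). Nonzero ⇒ E is nonsingular.
For each x ∈ F_13, compute rhs = x³ + 1·x + 12 mod 13, then count y ∈ F_13 with y² ≡ rhs.
  x = 0: rhs = 12, matching y values: 5, 8 (2 points).
  x = 1: rhs = 1, matching y values: 1, 12 (2 points).
  x = 2: rhs = 9, matching y values: 3, 10 (2 points).
  x = 3: rhs = 3, matching y values: 4, 9 (2 points).
  x = 4: rhs = 2, matching y values: none (0 points).
  x = 5: rhs = 12, matching y values: 5, 8 (2 points).
  x = 6: rhs = 0, matching y values: 0 (1 points).
  x = 7: rhs = 11, matching y values: none (0 points).
  x = 8: rhs = 12, matching y values: 5, 8 (2 points).
  x = 9: rhs = 9, matching y values: 3, 10 (2 points).
  x = 10: rhs = 8, matching y values: none (0 points).
  x = 11: rhs = 2, matching y values: none (0 points).
  x = 12: rhs = 10, matching y values: 6, 7 (2 points).
Total affine count: 17.
Full point count |E(F_13)| = 17 + 1 = 18.
Hasse bound: |18 − (13+1)| = |4| = 4 ≤ 2√13 ≈ 7.2111 ✓.


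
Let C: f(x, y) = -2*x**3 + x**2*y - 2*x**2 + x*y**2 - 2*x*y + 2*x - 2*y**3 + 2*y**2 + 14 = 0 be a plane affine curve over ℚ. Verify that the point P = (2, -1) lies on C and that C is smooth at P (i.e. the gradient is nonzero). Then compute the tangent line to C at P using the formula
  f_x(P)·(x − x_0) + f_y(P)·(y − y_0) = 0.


Tangent line at P: -31*x - 14*y + 48 = 0.

Step 1: f(2, -1) = 0, so P lies on C.
Step 2: partial derivatives
  f_x(x, y) = -6*x**2 + 2*x*y - 4*x + y**2 - 2*y + 2, f_y(x, y) = x**2 + 2*x*y - 2*x - 6*y**2 + 4*y.
  f_x(P) = -31, f_y(P) = -14 (gradient nonzero, so P is smooth).
Step 3: tangent line at P: -31·(x − 2) + -14·(y − -1) = 0.
Expanding: -31*x - 14*y + 48 = 0.


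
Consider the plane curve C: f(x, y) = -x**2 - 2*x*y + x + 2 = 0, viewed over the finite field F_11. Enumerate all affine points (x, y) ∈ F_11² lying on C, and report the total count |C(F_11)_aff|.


Affine F_11-points: {(1, 1), (2, 0), (3, 3), (4, 7), (5, 7), (6, 5), (7, 5), (8, 9), (9, 1), (10, 0)}; count = 10.

For each of the 121 pairs (x, y) ∈ F_11², evaluate f(x, y) mod 11. Record the zeros.
  x = 0: [0↦2, 1↦2, 2↦2, 3↦2, 4↦2, 5↦2, 6↦2, 7↦2, 8↦2, 9↦2, 10↦2]  zeros at y ∈ ∅
  x = 1: [0↦2, 1↦0, 2↦9, 3↦7, 4↦5, 5↦3, 6↦1, 7↦10, 8↦8, 9↦6, 10↦4]  zeros at y ∈ {1}
  x = 2: [0↦0, 1↦7, 2↦3, 3↦10, 4↦6, 5↦2, 6↦9, 7↦5, 8↦1, 9↦8, 10↦4]  zeros at y ∈ {0}
  x = 3: [0↦7, 1↦1, 2↦6, 3↦0, 4↦5, 5↦10, 6↦4, 7↦9, 8↦3, 9↦8, 10↦2]  zeros at y ∈ {3}
  x = 4: [0↦1, 1↦4, 2↦7, 3↦10, 4↦2, 5↦5, 6↦8, 7↦0, 8↦3, 9↦6, 10↦9]  zeros at y ∈ {7}
  x = 5: [0↦4, 1↦5, 2↦6, 3↦7, 4↦8, 5↦9, 6↦10, 7↦0, 8↦1, 9↦2, 10↦3]  zeros at y ∈ {7}
  x = 6: [0↦5, 1↦4, 2↦3, 3↦2, 4↦1, 5↦0, 6↦10, 7↦9, 8↦8, 9↦7, 10↦6]  zeros at y ∈ {5}
  x = 7: [0↦4, 1↦1, 2↦9, 3↦6, 4↦3, 5↦0, 6↦8, 7↦5, 8↦2, 9↦10, 10↦7]  zeros at y ∈ {5}
  x = 8: [0↦1, 1↦7, 2↦2, 3↦8, 4↦3, 5↦9, 6↦4, 7↦10, 8↦5, 9↦0, 10↦6]  zeros at y ∈ {9}
  x = 9: [0↦7, 1↦0, 2↦4, 3↦8, 4↦1, 5↦5, 6↦9, 7↦2, 8↦6, 9↦10, 10↦3]  zeros at y ∈ {1}
  x = 10: [0↦0, 1↦2, 2↦4, 3↦6, 4↦8, 5↦10, 6↦1, 7↦3, 8↦5, 9↦7, 10↦9]  zeros at y ∈ {0}
Collecting zeros: affine points = {(1, 1), (2, 0), (3, 3), (4, 7), (5, 7), (6, 5), (7, 5), (8, 9), (9, 1), (10, 0)}.
Total count |C(F_11)_aff| = 10.


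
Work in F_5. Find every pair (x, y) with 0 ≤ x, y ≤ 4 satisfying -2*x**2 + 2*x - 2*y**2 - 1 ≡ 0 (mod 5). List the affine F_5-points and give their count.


Affine F_5-points: {(2, 0), (3, 1), (3, 4), (4, 0)}; count = 4.

For each of the 25 pairs (x, y) ∈ F_5², evaluate f(x, y) mod 5. Record the zeros.
  x = 0: [0↦4, 1↦2, 2↦1, 3↦1, 4↦2]  zeros at y ∈ ∅
  x = 1: [0↦4, 1↦2, 2↦1, 3↦1, 4↦2]  zeros at y ∈ ∅
  x = 2: [0↦0, 1↦3, 2↦2, 3↦2, 4↦3]  zeros at y ∈ {0}
  x = 3: [0↦2, 1↦0, 2↦4, 3↦4, 4↦0]  zeros at y ∈ {1, 4}
  x = 4: [0↦0, 1↦3, 2↦2, 3↦2, 4↦3]  zeros at y ∈ {0}
Collecting zeros: affine points = {(2, 0), (3, 1), (3, 4), (4, 0)}.
Total count |C(F_5)_aff| = 4.


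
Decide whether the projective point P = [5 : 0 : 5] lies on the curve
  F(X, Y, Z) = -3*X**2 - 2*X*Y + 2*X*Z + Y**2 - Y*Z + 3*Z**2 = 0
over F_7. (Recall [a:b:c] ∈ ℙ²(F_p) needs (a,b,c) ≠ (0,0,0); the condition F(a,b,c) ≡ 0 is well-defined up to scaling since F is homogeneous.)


F(5,0,5) ≡ 1 (mod 7); P is NOT on the curve.

Evaluate F(5, 0, 5) term-by-term (mod 7).
  -3*X**2 ↦ -3·25·1·1 = -75
  -2*X*Y ↦ -2·5·0·1 = 0
  2*X*Z ↦ 2·5·1·5 = 50
  Y**2 ↦ 1·1·0·1 = 0
  -Y*Z ↦ -1·1·0·5 = 0
  3*Z**2 ↦ 3·1·1·25 = 75
Sum: F(5, 0, 5) = (-75) + (0) + (50) + (0) + (0) + (75) = 50.
Reducing mod 7: 50 ≡ 1 (mod 7).
Since F(a, b, c) ≡ 1 ≠ 0 (mod 7), P does NOT lie on the curve.


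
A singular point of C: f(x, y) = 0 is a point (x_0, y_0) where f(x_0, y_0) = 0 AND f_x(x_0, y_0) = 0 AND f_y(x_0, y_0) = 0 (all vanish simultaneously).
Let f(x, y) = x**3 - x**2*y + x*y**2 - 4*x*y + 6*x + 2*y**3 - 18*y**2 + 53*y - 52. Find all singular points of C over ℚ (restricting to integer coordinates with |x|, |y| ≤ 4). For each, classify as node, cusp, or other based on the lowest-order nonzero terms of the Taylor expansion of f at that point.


Singular points: {(1, 3)}; classification: cusp.

Compute partial derivatives:
  f_x = 3*x**2 - 2*x*y + y**2 - 4*y + 6.
  f_y = -x**2 + 2*x*y - 4*x + 6*y**2 - 36*y + 53.
Scan x_0 ∈ {−4, ..., 4}. For each x_0, f_y(x_0, y) is a polynomial in y; find its integer roots y ∈ {−4, ..., 4}, then test f_x and f at those candidates.
  x = -4: f_y(-4, y) = 6*y**2 - 44*y + 53; no integer root y with |y| ≤ 4.
  x = -3: f_y(-3, y) = 6*y**2 - 42*y + 56; no integer root y with |y| ≤ 4.
  x = -2: f_y(-2, y) = 6*y**2 - 40*y + 57; no integer root y with |y| ≤ 4.
  x = -1: f_y(-1, y) = 6*y**2 - 38*y + 56; vanishes at y ∈ {4}. (-1, 4): f_x = 17 ≠ 0.
  x = 0: f_y(0, y) = 6*y**2 - 36*y + 53; no integer root y with |y| ≤ 4.
  x = 1: f_y(1, y) = 6*y**2 - 34*y + 48; vanishes at y ∈ {3}. (1, 3): f_x = 0, f = 0 — SINGULAR.
  x = 2: f_y(2, y) = 6*y**2 - 32*y + 41; no integer root y with |y| ≤ 4.
  x = 3: f_y(3, y) = 6*y**2 - 30*y + 32; no integer root y with |y| ≤ 4.
  x = 4: f_y(4, y) = 6*y**2 - 28*y + 21; no integer root y with |y| ≤ 4.
Only singular point on the grid: (1, 3).
Classify: substitute x = 1 + u, y = 3 + v and expand: f = u**3 - u**2*v + u*v**2 + 2*v**3 + v**2.
No constant or linear terms (consistent with a singular point). Quadratic part: v**2. Cubic part: u**3 - u**2*v + u*v**2 + 2*v**3.
The quadratic part v**2 is a perfect square, so there is a single (double) tangent line v = 0, i.e. y = 3. Restricting the cubic part to that line (v = 0) leaves u**3 ≠ 0, so f is not divisible by v and the branch is v² ≈ -u**3 to lowest order — this is a cusp.
Classification: cusp.


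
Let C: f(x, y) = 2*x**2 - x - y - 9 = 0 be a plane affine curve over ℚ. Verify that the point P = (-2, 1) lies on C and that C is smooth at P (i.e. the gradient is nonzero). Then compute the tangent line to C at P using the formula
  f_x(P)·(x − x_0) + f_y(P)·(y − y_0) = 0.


Tangent line at P: -9*x - y - 17 = 0.

Step 1: f(-2, 1) = 0, so P lies on C.
Step 2: partial derivatives
  f_x(x, y) = 4*x - 1, f_y(x, y) = -1.
  f_x(P) = -9, f_y(P) = -1 (gradient nonzero, so P is smooth).
Step 3: tangent line at P: -9·(x − -2) + -1·(y − 1) = 0.
Expanding: -9*x - y - 17 = 0.


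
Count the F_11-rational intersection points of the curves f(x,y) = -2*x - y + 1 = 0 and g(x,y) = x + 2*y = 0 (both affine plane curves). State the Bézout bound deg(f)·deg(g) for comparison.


Common zeros: {(8, 7)}; count = 1; Bézout bound = 1.

deg(f) = 1, deg(g) = 1, so Bézout bound = 1.
Scan x ∈ F_11. For each x, list the y ∈ F_11 with f(x, y) ≡ 0 and those with g(x, y) ≡ 0 (mod 11); the common zeros in that column are the intersection.
  x = 0: f ≡ 0 at y ∈ {1}; g ≡ 0 at y ∈ {0}; common: ∅.
  x = 1: f ≡ 0 at y ∈ {10}; g ≡ 0 at y ∈ {5}; common: ∅.
  x = 2: f ≡ 0 at y ∈ {8}; g ≡ 0 at y ∈ {10}; common: ∅.
  x = 3: f ≡ 0 at y ∈ {6}; g ≡ 0 at y ∈ {4}; common: ∅.
  x = 4: f ≡ 0 at y ∈ {4}; g ≡ 0 at y ∈ {9}; common: ∅.
  x = 5: f ≡ 0 at y ∈ {2}; g ≡ 0 at y ∈ {3}; common: ∅.
  x = 6: f ≡ 0 at y ∈ {0}; g ≡ 0 at y ∈ {8}; common: ∅.
  x = 7: f ≡ 0 at y ∈ {9}; g ≡ 0 at y ∈ {2}; common: ∅.
  x = 8: f ≡ 0 at y ∈ {7}; g ≡ 0 at y ∈ {7}; common: {7}.
  x = 9: f ≡ 0 at y ∈ {5}; g ≡ 0 at y ∈ {1}; common: ∅.
  x = 10: f ≡ 0 at y ∈ {3}; g ≡ 0 at y ∈ {6}; common: ∅.
Collecting: common zeros = {(8, 7)}, so the count is 1.
Comparison with the Bézout bound: 1 ≤ 1 = deg(f)·deg(g), as expected for curves with no common component (the bound is attained).


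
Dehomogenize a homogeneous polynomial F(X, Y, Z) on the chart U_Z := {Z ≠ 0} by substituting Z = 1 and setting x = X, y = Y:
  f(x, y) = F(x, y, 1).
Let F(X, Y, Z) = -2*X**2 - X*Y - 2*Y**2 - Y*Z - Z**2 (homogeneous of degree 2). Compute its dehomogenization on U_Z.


f(x, y) = -2*x**2 - x*y - 2*y**2 - y - 1

On U_Z we set Z = 1. Each monomial c·X^i·Y^j·Z^k in F becomes c·x^i·y^j·1^k = c·x^i·y^j.
Substituting Z = 1: F(X, Y, 1) = -2*x**2 - x*y - 2*y**2 - y - 1.
Note: deg(f) ≤ deg(F) = 2; strict inequality happens when F is divisible by Z (lost terms).


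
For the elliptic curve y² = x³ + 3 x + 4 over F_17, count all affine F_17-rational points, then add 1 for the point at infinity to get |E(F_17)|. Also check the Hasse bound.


Affine points = {(0, 2), (0, 15), (1, 5), (1, 12), (2, 1), (2, 16), (5, 5), (5, 12), (6, 0), (8, 8), (8, 9), (11, 5), (11, 12), (12, 0), (13, 8), (13, 9), (14, 6), (14, 11), (16, 0)}; affine count = 19; |E(F_17)| = 20.

Discriminant check: Δ ∝ 4a³ + 27b² = 4·3³ + 27·4² = 4·27 + 27·16 ≡ 13 (mod 17). Nonzero ⇒ E is nonsingular.
For each x ∈ F_17, compute rhs = x³ + 3·x + 4 mod 17, then count y ∈ F_17 with y² ≡ rhs.
  x = 0: rhs = 4, matching y values: 2, 15 (2 points).
  x = 1: rhs = 8, matching y values: 5, 12 (2 points).
  x = 2: rhs = 1, matching y values: 1, 16 (2 points).
  x = 3: rhs = 6, matching y values: none (0 points).
  x = 4: rhs = 12, matching y values: none (0 points).
  x = 5: rhs = 8, matching y values: 5, 12 (2 points).
  x = 6: rhs = 0, matching y values: 0 (1 points).
  x = 7: rhs = 11, matching y values: none (0 points).
  x = 8: rhs = 13, matching y values: 8, 9 (2 points).
  x = 9: rhs = 12, matching y values: none (0 points).
  x = 10: rhs = 14, matching y values: none (0 points).
  x = 11: rhs = 8, matching y values: 5, 12 (2 points).
  x = 12: rhs = 0, matching y values: 0 (1 points).
  x = 13: rhs = 13, matching y values: 8, 9 (2 points).
  x = 14: rhs = 2, matching y values: 6, 11 (2 points).
  x = 15: rhs = 7, matching y values: none (0 points).
  x = 16: rhs = 0, matching y values: 0 (1 points).
Total affine count: 19.
Full point count |E(F_17)| = 19 + 1 = 20.
Hasse bound: |20 − (17+1)| = |2| = 2 ≤ 2√17 ≈ 8.2462 ✓.


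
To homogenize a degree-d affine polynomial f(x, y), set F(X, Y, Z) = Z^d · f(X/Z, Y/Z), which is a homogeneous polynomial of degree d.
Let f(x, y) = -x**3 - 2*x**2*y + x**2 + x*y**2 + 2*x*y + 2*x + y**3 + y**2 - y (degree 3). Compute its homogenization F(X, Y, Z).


F(X, Y, Z) = -X**3 - 2*X**2*Y + X**2*Z + X*Y**2 + 2*X*Y*Z + 2*X*Z**2 + Y**3 + Y**2*Z - Y*Z**2

deg(f) = 3.
Substitute x = X/Z, y = Y/Z into f, then multiply by Z^3.
  monomial -1·x^3·y^0 ↦ -1·X^3·Y^0·Z^0.
  monomial -2·x^2·y^1 ↦ -2·X^2·Y^1·Z^0.
  monomial 1·x^2·y^0 ↦ 1·X^2·Y^0·Z^1.
  monomial 1·x^1·y^2 ↦ 1·X^1·Y^2·Z^0.
  monomial 2·x^1·y^1 ↦ 2·X^1·Y^1·Z^1.
  monomial 2·x^1·y^0 ↦ 2·X^1·Y^0·Z^2.
  monomial 1·x^0·y^3 ↦ 1·X^0·Y^3·Z^0.
  monomial 1·x^0·y^2 ↦ 1·X^0·Y^2·Z^1.
  monomial -1·x^0·y^1 ↦ -1·X^0·Y^1·Z^2.
Collecting: F(X, Y, Z) = -X**3 - 2*X**2*Y + X**2*Z + X*Y**2 + 2*X*Y*Z + 2*X*Z**2 + Y**3 + Y**2*Z - Y*Z**2.


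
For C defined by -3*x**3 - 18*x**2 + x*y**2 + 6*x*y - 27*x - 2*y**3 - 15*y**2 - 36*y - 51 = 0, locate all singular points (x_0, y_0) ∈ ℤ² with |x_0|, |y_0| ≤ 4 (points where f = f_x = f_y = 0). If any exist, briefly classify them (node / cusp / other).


Singular points: {(-2, -3)}; classification: cusp.

Compute partial derivatives:
  f_x = -9*x**2 - 36*x + y**2 + 6*y - 27.
  f_y = 2*x*y + 6*x - 6*y**2 - 30*y - 36.
Scan x_0 ∈ {−4, ..., 4}. For each x_0, f_y(x_0, y) is a polynomial in y; find its integer roots y ∈ {−4, ..., 4}, then test f_x and f at those candidates.
  x = -4: f_y(-4, y) = -6*y**2 - 38*y - 60; vanishes at y ∈ {-3}. (-4, -3): f_x = -36 ≠ 0.
  x = -3: f_y(-3, y) = -6*y**2 - 36*y - 54; vanishes at y ∈ {-3}. (-3, -3): f_x = -9 ≠ 0.
  x = -2: f_y(-2, y) = -6*y**2 - 34*y - 48; vanishes at y ∈ {-3}. (-2, -3): f_x = 0, f = 0 — SINGULAR.
  x = -1: f_y(-1, y) = -6*y**2 - 32*y - 42; vanishes at y ∈ {-3}. (-1, -3): f_x = -9 ≠ 0.
  x = 0: f_y(0, y) = -6*y**2 - 30*y - 36; vanishes at y ∈ {-3, -2}. (0, -3): f_x = -36 ≠ 0; (0, -2): f_x = -35 ≠ 0.
  x = 1: f_y(1, y) = -6*y**2 - 28*y - 30; vanishes at y ∈ {-3}. (1, -3): f_x = -81 ≠ 0.
  x = 2: f_y(2, y) = -6*y**2 - 26*y - 24; vanishes at y ∈ {-3}. (2, -3): f_x = -144 ≠ 0.
  x = 3: f_y(3, y) = -6*y**2 - 24*y - 18; vanishes at y ∈ {-3, -1}. (3, -3): f_x = -225 ≠ 0; (3, -1): f_x = -221 ≠ 0.
  x = 4: f_y(4, y) = -6*y**2 - 22*y - 12; vanishes at y ∈ {-3}. (4, -3): f_x = -324 ≠ 0.
Only singular point on the grid: (-2, -3).
Classify: substitute x = -2 + u, y = -3 + v and expand: f = -3*u**3 + u*v**2 - 2*v**3 + v**2.
No constant or linear terms (consistent with a singular point). Quadratic part: v**2. Cubic part: -3*u**3 + u*v**2 - 2*v**3.
The quadratic part v**2 is a perfect square, so there is a single (double) tangent line v = 0, i.e. y = -3. Restricting the cubic part to that line (v = 0) leaves -3*u**3 ≠ 0, so f is not divisible by v and the branch is v² ≈ 3*u**3 to lowest order — this is a cusp.
Classification: cusp.


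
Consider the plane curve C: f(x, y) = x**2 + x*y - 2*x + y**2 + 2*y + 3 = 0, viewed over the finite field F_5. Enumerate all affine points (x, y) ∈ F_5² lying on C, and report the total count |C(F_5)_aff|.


Affine F_5-points: {(1, 3), (1, 4), (2, 2), (2, 4), (3, 2), (3, 3)}; count = 6.

For each of the 25 pairs (x, y) ∈ F_5², evaluate f(x, y) mod 5. Record the zeros.
  x = 0: [0↦3, 1↦1, 2↦1, 3↦3, 4↦2]  zeros at y ∈ ∅
  x = 1: [0↦2, 1↦1, 2↦2, 3↦0, 4↦0]  zeros at y ∈ {3, 4}
  x = 2: [0↦3, 1↦3, 2↦0, 3↦4, 4↦0]  zeros at y ∈ {2, 4}
  x = 3: [0↦1, 1↦2, 2↦0, 3↦0, 4↦2]  zeros at y ∈ {2, 3}
  x = 4: [0↦1, 1↦3, 2↦2, 3↦3, 4↦1]  zeros at y ∈ ∅
Collecting zeros: affine points = {(1, 3), (1, 4), (2, 2), (2, 4), (3, 2), (3, 3)}.
Total count |C(F_5)_aff| = 6.


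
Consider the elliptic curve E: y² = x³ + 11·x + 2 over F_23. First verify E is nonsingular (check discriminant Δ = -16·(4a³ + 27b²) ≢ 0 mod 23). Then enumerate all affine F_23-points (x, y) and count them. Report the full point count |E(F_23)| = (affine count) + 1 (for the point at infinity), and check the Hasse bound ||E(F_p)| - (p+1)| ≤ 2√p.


Affine points = {(0, 5), (0, 18), (2, 3), (2, 20), (3, 4), (3, 19), (4, 8), (4, 15), (6, 10), (6, 13), (7, 10), (7, 13), (8, 2), (8, 21), (9, 5), (9, 18), (10, 10), (10, 13), (14, 5), (14, 18), (15, 0), (18, 11), (18, 12), (19, 3), (19, 20), (21, 8), (21, 15), (22, 6), (22, 17)}; affine count = 29; |E(F_23)| = 30.

Discriminant check: Δ ∝ 4a³ + 27b² = 4·11³ + 27·2² = 4·1331 + 27·4 ≡ 4 (mod 23). Nonzero ⇒ E is nonsingular.
For each x ∈ F_23, compute rhs = x³ + 11·x + 2 mod 23, then count y ∈ F_23 with y² ≡ rhs.
  x = 0: rhs = 2, matching y values: 5, 18 (2 points).
  x = 1: rhs = 14, matching y values: none (0 points).
  x = 2: rhs = 9, matching y values: 3, 20 (2 points).
  x = 3: rhs = 16, matching y values: 4, 19 (2 points).
  x = 4: rhs = 18, matching y values: 8, 15 (2 points).
  x = 5: rhs = 21, matching y values: none (0 points).
  x = 6: rhs = 8, matching y values: 10, 13 (2 points).
  x = 7: rhs = 8, matching y values: 10, 13 (2 points).
  x = 8: rhs = 4, matching y values: 2, 21 (2 points).
  x = 9: rhs = 2, matching y values: 5, 18 (2 points).
  x = 10: rhs = 8, matching y values: 10, 13 (2 points).
  x = 11: rhs = 5, matching y values: none (0 points).
  x = 12: rhs = 22, matching y values: none (0 points).
  x = 13: rhs = 19, matching y values: none (0 points).
  x = 14: rhs = 2, matching y values: 5, 18 (2 points).
  x = 15: rhs = 0, matching y values: 0 (1 points).
  x = 16: rhs = 19, matching y values: none (0 points).
  x = 17: rhs = 19, matching y values: none (0 points).
  x = 18: rhs = 6, matching y values: 11, 12 (2 points).
  x = 19: rhs = 9, matching y values: 3, 20 (2 points).
  x = 20: rhs = 11, matching y values: none (0 points).
  x = 21: rhs = 18, matching y values: 8, 15 (2 points).
  x = 22: rhs = 13, matching y values: 6, 17 (2 points).
Total affine count: 29.
Full point count |E(F_23)| = 29 + 1 = 30.
Hasse bound: |30 − (23+1)| = |6| = 6 ≤ 2√23 ≈ 9.5917 ✓.


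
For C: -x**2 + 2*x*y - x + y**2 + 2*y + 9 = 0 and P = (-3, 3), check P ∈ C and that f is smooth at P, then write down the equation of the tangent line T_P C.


Tangent line at P: 11*x + 2*y + 27 = 0.

Step 1: f(-3, 3) = 0, so P lies on C.
Step 2: partial derivatives
  f_x(x, y) = -2*x + 2*y - 1, f_y(x, y) = 2*x + 2*y + 2.
  f_x(P) = 11, f_y(P) = 2 (gradient nonzero, so P is smooth).
Step 3: tangent line at P: 11·(x − -3) + 2·(y − 3) = 0.
Expanding: 11*x + 2*y + 27 = 0.


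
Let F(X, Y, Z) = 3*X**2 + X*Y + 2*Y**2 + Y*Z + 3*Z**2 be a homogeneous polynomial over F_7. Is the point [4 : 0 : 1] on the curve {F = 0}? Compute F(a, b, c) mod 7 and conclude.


F(4,0,1) ≡ 2 (mod 7); P is NOT on the curve.

Evaluate F(4, 0, 1) term-by-term (mod 7).
  3*X**2 ↦ 3·16·1·1 = 48
  X*Y ↦ 1·4·0·1 = 0
  2*Y**2 ↦ 2·1·0·1 = 0
  Y*Z ↦ 1·1·0·1 = 0
  3*Z**2 ↦ 3·1·1·1 = 3
Sum: F(4, 0, 1) = (48) + (0) + (0) + (0) + (3) = 51.
Reducing mod 7: 51 ≡ 2 (mod 7).
Since F(a, b, c) ≡ 2 ≠ 0 (mod 7), P does NOT lie on the curve.


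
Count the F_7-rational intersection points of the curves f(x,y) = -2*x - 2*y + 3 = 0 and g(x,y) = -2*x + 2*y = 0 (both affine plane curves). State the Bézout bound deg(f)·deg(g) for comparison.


Common zeros: {(6, 6)}; count = 1; Bézout bound = 1.

deg(f) = 1, deg(g) = 1, so Bézout bound = 1.
Scan x ∈ F_7. For each x, list the y ∈ F_7 with f(x, y) ≡ 0 and those with g(x, y) ≡ 0 (mod 7); the common zeros in that column are the intersection.
  x = 0: f ≡ 0 at y ∈ {5}; g ≡ 0 at y ∈ {0}; common: ∅.
  x = 1: f ≡ 0 at y ∈ {4}; g ≡ 0 at y ∈ {1}; common: ∅.
  x = 2: f ≡ 0 at y ∈ {3}; g ≡ 0 at y ∈ {2}; common: ∅.
  x = 3: f ≡ 0 at y ∈ {2}; g ≡ 0 at y ∈ {3}; common: ∅.
  x = 4: f ≡ 0 at y ∈ {1}; g ≡ 0 at y ∈ {4}; common: ∅.
  x = 5: f ≡ 0 at y ∈ {0}; g ≡ 0 at y ∈ {5}; common: ∅.
  x = 6: f ≡ 0 at y ∈ {6}; g ≡ 0 at y ∈ {6}; common: {6}.
Collecting: common zeros = {(6, 6)}, so the count is 1.
Comparison with the Bézout bound: 1 ≤ 1 = deg(f)·deg(g), as expected for curves with no common component (the bound is attained).


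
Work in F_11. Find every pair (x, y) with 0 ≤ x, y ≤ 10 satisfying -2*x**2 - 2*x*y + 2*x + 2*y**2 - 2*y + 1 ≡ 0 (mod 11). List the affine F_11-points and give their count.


Affine F_11-points: {(2, 6), (2, 8), (3, 0), (3, 4), (4, 6), (4, 10), (5, 2), (5, 4), (9, 0), (9, 10)}; count = 10.

For each of the 121 pairs (x, y) ∈ F_11², evaluate f(x, y) mod 11. Record the zeros.
  x = 0: [0↦1, 1↦1, 2↦5, 3↦2, 4↦3, 5↦8, 6↦6, 7↦8, 8↦3, 9↦2, 10↦5]  zeros at y ∈ ∅
  x = 1: [0↦1, 1↦10, 2↦1, 3↦7, 4↦6, 5↦9, 6↦5, 7↦5, 8↦9, 9↦6, 10↦7]  zeros at y ∈ ∅
  x = 2: [0↦8, 1↦4, 2↦4, 3↦8, 4↦5, 5↦6, 6↦0, 7↦9, 8↦0, 9↦6, 10↦5]  zeros at y ∈ {6, 8}
  x = 3: [0↦0, 1↦5, 2↦3, 3↦5, 4↦0, 5↦10, 6↦2, 7↦9, 8↦9, 9↦2, 10↦10]  zeros at y ∈ {0, 4}
  x = 4: [0↦10, 1↦2, 2↦9, 3↦9, 4↦2, 5↦10, 6↦0, 7↦5, 8↦3, 9↦5, 10↦0]  zeros at y ∈ {6, 10}
  x = 5: [0↦5, 1↦6, 2↦0, 3↦9, 4↦0, 5↦6, 6↦5, 7↦8, 8↦4, 9↦4, 10↦8]  zeros at y ∈ {2, 4}
  x = 6: [0↦7, 1↦6, 2↦9, 3↦5, 4↦5, 5↦9, 6↦6, 7↦7, 8↦1, 9↦10, 10↦1]  zeros at y ∈ ∅
  x = 7: [0↦5, 1↦2, 2↦3, 3↦8, 4↦6, 5↦8, 6↦3, 7↦2, 8↦5, 9↦1, 10↦1]  zeros at y ∈ ∅
  x = 8: [0↦10, 1↦5, 2↦4, 3↦7, 4↦3, 5↦3, 6↦7, 7↦4, 8↦5, 9↦10, 10↦8]  zeros at y ∈ ∅
  x = 9: [0↦0, 1↦4, 2↦1, 3↦2, 4↦7, 5↦5, 6↦7, 7↦2, 8↦1, 9↦4, 10↦0]  zeros at y ∈ {0, 10}
  x = 10: [0↦8, 1↦10, 2↦5, 3↦4, 4↦7, 5↦3, 6↦3, 7↦7, 8↦4, 9↦5, 10↦10]  zeros at y ∈ ∅
Collecting zeros: affine points = {(2, 6), (2, 8), (3, 0), (3, 4), (4, 6), (4, 10), (5, 2), (5, 4), (9, 0), (9, 10)}.
Total count |C(F_11)_aff| = 10.


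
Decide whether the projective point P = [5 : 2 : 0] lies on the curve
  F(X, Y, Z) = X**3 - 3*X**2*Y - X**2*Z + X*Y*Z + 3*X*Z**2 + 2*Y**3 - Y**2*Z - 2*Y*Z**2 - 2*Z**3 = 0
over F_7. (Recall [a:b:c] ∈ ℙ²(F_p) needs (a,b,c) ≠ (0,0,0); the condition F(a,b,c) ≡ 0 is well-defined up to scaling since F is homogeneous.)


F(5,2,0) ≡ 5 (mod 7); P is NOT on the curve.

Evaluate F(5, 2, 0) term-by-term (mod 7).
  X**3 ↦ 1·125·1·1 = 125
  -3*X**2*Y ↦ -3·25·2·1 = -150
  -X**2*Z ↦ -1·25·1·0 = 0
  X*Y*Z ↦ 1·5·2·0 = 0
  3*X*Z**2 ↦ 3·5·1·0 = 0
  2*Y**3 ↦ 2·1·8·1 = 16
  -Y**2*Z ↦ -1·1·4·0 = 0
  -2*Y*Z**2 ↦ -2·1·2·0 = 0
  -2*Z**3 ↦ -2·1·1·0 = 0
Sum: F(5, 2, 0) = (125) + (-150) + (0) + (0) + (0) + (16) + (0) + (0) + (0) = -9.
Reducing mod 7: -9 ≡ 5 (mod 7).
Since F(a, b, c) ≡ 5 ≠ 0 (mod 7), P does NOT lie on the curve.


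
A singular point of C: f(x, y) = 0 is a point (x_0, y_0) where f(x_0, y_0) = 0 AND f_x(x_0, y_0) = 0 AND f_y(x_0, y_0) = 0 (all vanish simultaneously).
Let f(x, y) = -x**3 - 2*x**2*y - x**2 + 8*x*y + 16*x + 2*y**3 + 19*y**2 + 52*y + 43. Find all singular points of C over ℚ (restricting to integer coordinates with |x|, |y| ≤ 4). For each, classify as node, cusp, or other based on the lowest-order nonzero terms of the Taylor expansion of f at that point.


Singular points: {(2, -3)}; classification: node.

Compute partial derivatives:
  f_x = -3*x**2 - 4*x*y - 2*x + 8*y + 16.
  f_y = -2*x**2 + 8*x + 6*y**2 + 38*y + 52.
Scan x_0 ∈ {−4, ..., 4}. For each x_0, f_y(x_0, y) is a polynomial in y; find its integer roots y ∈ {−4, ..., 4}, then test f_x and f at those candidates.
  x = -4: f_y(-4, y) = 6*y**2 + 38*y - 12; no integer root y with |y| ≤ 4.
  x = -3: f_y(-3, y) = 6*y**2 + 38*y + 10; no integer root y with |y| ≤ 4.
  x = -2: f_y(-2, y) = 6*y**2 + 38*y + 28; no integer root y with |y| ≤ 4.
  x = -1: f_y(-1, y) = 6*y**2 + 38*y + 42; no integer root y with |y| ≤ 4.
  x = 0: f_y(0, y) = 6*y**2 + 38*y + 52; vanishes at y ∈ {-2}. (0, -2): f_x = 0 but f = -1 ≠ 0.
  x = 1: f_y(1, y) = 6*y**2 + 38*y + 58; no integer root y with |y| ≤ 4.
  x = 2: f_y(2, y) = 6*y**2 + 38*y + 60; vanishes at y ∈ {-3}. (2, -3): f_x = 0, f = 0 — SINGULAR.
  x = 3: f_y(3, y) = 6*y**2 + 38*y + 58; no integer root y with |y| ≤ 4.
  x = 4: f_y(4, y) = 6*y**2 + 38*y + 52; vanishes at y ∈ {-2}. (4, -2): f_x = -24 ≠ 0.
Only singular point on the grid: (2, -3).
Classify: substitute x = 2 + u, y = -3 + v and expand: f = -u**3 - 2*u**2*v - u**2 + 2*v**3 + v**2.
No constant or linear terms (consistent with a singular point). Quadratic part: -u**2 + v**2. Cubic part: -u**3 - 2*u**2*v + 2*v**3.
The quadratic part v**2 - u**2 = (v − u)(v + u) splits into two distinct linear factors, so there are two distinct tangent lines y − -3 = ±(x − 2) — this is a node (ordinary double point).
Classification: node.


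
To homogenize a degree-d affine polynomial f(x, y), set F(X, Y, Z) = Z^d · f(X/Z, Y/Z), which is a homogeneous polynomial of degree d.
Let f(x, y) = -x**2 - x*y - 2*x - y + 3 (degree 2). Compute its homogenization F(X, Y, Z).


F(X, Y, Z) = -X**2 - X*Y - 2*X*Z - Y*Z + 3*Z**2

deg(f) = 2.
Substitute x = X/Z, y = Y/Z into f, then multiply by Z^2.
  monomial -1·x^2·y^0 ↦ -1·X^2·Y^0·Z^0.
  monomial -1·x^1·y^1 ↦ -1·X^1·Y^1·Z^0.
  monomial -2·x^1·y^0 ↦ -2·X^1·Y^0·Z^1.
  monomial -1·x^0·y^1 ↦ -1·X^0·Y^1·Z^1.
  monomial 3·x^0·y^0 ↦ 3·X^0·Y^0·Z^2.
Collecting: F(X, Y, Z) = -X**2 - X*Y - 2*X*Z - Y*Z + 3*Z**2.


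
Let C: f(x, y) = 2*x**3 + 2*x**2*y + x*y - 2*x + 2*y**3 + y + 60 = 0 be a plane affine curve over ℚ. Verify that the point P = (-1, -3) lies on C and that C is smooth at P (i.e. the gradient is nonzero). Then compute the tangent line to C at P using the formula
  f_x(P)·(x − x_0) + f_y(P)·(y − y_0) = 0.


Tangent line at P: 13*x + 56*y + 181 = 0.

Step 1: f(-1, -3) = 0, so P lies on C.
Step 2: partial derivatives
  f_x(x, y) = 6*x**2 + 4*x*y + y - 2, f_y(x, y) = 2*x**2 + x + 6*y**2 + 1.
  f_x(P) = 13, f_y(P) = 56 (gradient nonzero, so P is smooth).
Step 3: tangent line at P: 13·(x − -1) + 56·(y − -3) = 0.
Expanding: 13*x + 56*y + 181 = 0.


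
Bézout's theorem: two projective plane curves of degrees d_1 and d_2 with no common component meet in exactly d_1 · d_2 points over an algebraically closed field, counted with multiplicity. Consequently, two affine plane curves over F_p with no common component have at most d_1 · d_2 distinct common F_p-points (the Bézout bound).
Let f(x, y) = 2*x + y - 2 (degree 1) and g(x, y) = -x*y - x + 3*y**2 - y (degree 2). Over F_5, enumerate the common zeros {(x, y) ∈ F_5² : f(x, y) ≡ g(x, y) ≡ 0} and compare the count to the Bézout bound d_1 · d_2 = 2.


Common zeros: {(0, 2)}; count = 1; Bézout bound = 2.

deg(f) = 1, deg(g) = 2, so Bézout bound = 2.
Scan x ∈ F_5. For each x, list the y ∈ F_5 with f(x, y) ≡ 0 and those with g(x, y) ≡ 0 (mod 5); the common zeros in that column are the intersection.
  x = 0: f ≡ 0 at y ∈ {2}; g ≡ 0 at y ∈ {0, 2}; common: {2}.
  x = 1: f ≡ 0 at y ∈ {0}; g ≡ 0 at y ∈ {1, 3}; common: ∅.
  x = 2: f ≡ 0 at y ∈ {3}; g ≡ 0 at y ∈ ∅; common: ∅.
  x = 3: f ≡ 0 at y ∈ {1}; g ≡ 0 at y ∈ ∅; common: ∅.
  x = 4: f ≡ 0 at y ∈ {4}; g ≡ 0 at y ∈ ∅; common: ∅.
Collecting: common zeros = {(0, 2)}, so the count is 1.
Comparison with the Bézout bound: 1 ≤ 2 = deg(f)·deg(g), as expected for curves with no common component (the affine F_5-count falls short of the bound because intersections may lie at infinity, over extension fields, or carry multiplicity).


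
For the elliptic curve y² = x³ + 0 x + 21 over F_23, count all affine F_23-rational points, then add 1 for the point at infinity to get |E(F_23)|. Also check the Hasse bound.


Affine points = {(2, 11), (2, 12), (3, 5), (3, 18), (4, 4), (4, 19), (5, 10), (5, 13), (8, 2), (8, 21), (10, 3), (10, 20), (11, 8), (11, 15), (12, 1), (12, 22), (16, 0), (17, 9), (17, 14), (19, 7), (19, 16), (21, 6), (21, 17)}; affine count = 23; |E(F_23)| = 24.

Discriminant check: Δ ∝ 4a³ + 27b² = 4·0³ + 27·21² = 4·0 + 27·441 ≡ 16 (mod 23). Nonzero ⇒ E is nonsingular.
For each x ∈ F_23, compute rhs = x³ + 0·x + 21 mod 23, then count y ∈ F_23 with y² ≡ rhs.
  x = 0: rhs = 21, matching y values: none (0 points).
  x = 1: rhs = 22, matching y values: none (0 points).
  x = 2: rhs = 6, matching y values: 11, 12 (2 points).
  x = 3: rhs = 2, matching y values: 5, 18 (2 points).
  x = 4: rhs = 16, matching y values: 4, 19 (2 points).
  x = 5: rhs = 8, matching y values: 10, 13 (2 points).
  x = 6: rhs = 7, matching y values: none (0 points).
  x = 7: rhs = 19, matching y values: none (0 points).
  x = 8: rhs = 4, matching y values: 2, 21 (2 points).
  x = 9: rhs = 14, matching y values: none (0 points).
  x = 10: rhs = 9, matching y values: 3, 20 (2 points).
  x = 11: rhs = 18, matching y values: 8, 15 (2 points).
  x = 12: rhs = 1, matching y values: 1, 22 (2 points).
  x = 13: rhs = 10, matching y values: none (0 points).
  x = 14: rhs = 5, matching y values: none (0 points).
  x = 15: rhs = 15, matching y values: none (0 points).
  x = 16: rhs = 0, matching y values: 0 (1 points).
  x = 17: rhs = 12, matching y values: 9, 14 (2 points).
  x = 18: rhs = 11, matching y values: none (0 points).
  x = 19: rhs = 3, matching y values: 7, 16 (2 points).
  x = 20: rhs = 17, matching y values: none (0 points).
  x = 21: rhs = 13, matching y values: 6, 17 (2 points).
  x = 22: rhs = 20, matching y values: none (0 points).
Total affine count: 23.
Full point count |E(F_23)| = 23 + 1 = 24.
Hasse bound: |24 − (23+1)| = |0| = 0 ≤ 2√23 ≈ 9.5917 ✓.


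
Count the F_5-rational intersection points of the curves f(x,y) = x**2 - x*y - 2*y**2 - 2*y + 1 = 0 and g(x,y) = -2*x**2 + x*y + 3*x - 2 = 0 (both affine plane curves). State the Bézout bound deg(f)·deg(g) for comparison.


Common zeros: ∅; count = 0; Bézout bound = 4.

deg(f) = 2, deg(g) = 2, so Bézout bound = 4.
Scan x ∈ F_5. For each x, list the y ∈ F_5 with f(x, y) ≡ 0 and those with g(x, y) ≡ 0 (mod 5); the common zeros in that column are the intersection.
  x = 0: f ≡ 0 at y ∈ ∅; g ≡ 0 at y ∈ ∅; common: ∅.
  x = 1: f ≡ 0 at y ∈ {3}; g ≡ 0 at y ∈ {1}; common: ∅.
  x = 2: f ≡ 0 at y ∈ {0, 3}; g ≡ 0 at y ∈ {2}; common: ∅.
  x = 3: f ≡ 0 at y ∈ {0}; g ≡ 0 at y ∈ {2}; common: ∅.
  x = 4: f ≡ 0 at y ∈ ∅; g ≡ 0 at y ∈ {3}; common: ∅.
Collecting: common zeros = ∅, so the count is 0.
Comparison with the Bézout bound: 0 ≤ 4 = deg(f)·deg(g), as expected for curves with no common component (the affine F_5-count falls short of the bound because intersections may lie at infinity, over extension fields, or carry multiplicity).


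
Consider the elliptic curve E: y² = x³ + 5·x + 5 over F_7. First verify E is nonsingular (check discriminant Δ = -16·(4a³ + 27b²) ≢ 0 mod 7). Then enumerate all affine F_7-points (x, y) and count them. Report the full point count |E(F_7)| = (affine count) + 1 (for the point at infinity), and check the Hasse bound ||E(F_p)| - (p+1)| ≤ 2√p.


Affine points = {(1, 2), (1, 5), (2, 3), (2, 4), (5, 1), (5, 6)}; affine count = 6; |E(F_7)| = 7.

Discriminant check: Δ ∝ 4a³ + 27b² = 4·5³ + 27·5² = 4·125 + 27·25 ≡ 6 (mod 7). Nonzero ⇒ E is nonsingular.
For each x ∈ F_7, compute rhs = x³ + 5·x + 5 mod 7, then count y ∈ F_7 with y² ≡ rhs.
  x = 0: rhs = 5, matching y values: none (0 points).
  x = 1: rhs = 4, matching y values: 2, 5 (2 points).
  x = 2: rhs = 2, matching y values: 3, 4 (2 points).
  x = 3: rhs = 5, matching y values: none (0 points).
  x = 4: rhs = 5, matching y values: none (0 points).
  x = 5: rhs = 1, matching y values: 1, 6 (2 points).
  x = 6: rhs = 6, matching y values: none (0 points).
Total affine count: 6.
Full point count |E(F_7)| = 6 + 1 = 7.
Hasse bound: |7 − (7+1)| = |-1| = 1 ≤ 2√7 ≈ 5.2915 ✓.


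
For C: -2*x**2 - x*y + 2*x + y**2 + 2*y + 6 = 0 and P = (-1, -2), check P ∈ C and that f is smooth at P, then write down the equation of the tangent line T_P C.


Tangent line at P: 8*x - y + 6 = 0.

Step 1: f(-1, -2) = 0, so P lies on C.
Step 2: partial derivatives
  f_x(x, y) = -4*x - y + 2, f_y(x, y) = -x + 2*y + 2.
  f_x(P) = 8, f_y(P) = -1 (gradient nonzero, so P is smooth).
Step 3: tangent line at P: 8·(x − -1) + -1·(y − -2) = 0.
Expanding: 8*x - y + 6 = 0.


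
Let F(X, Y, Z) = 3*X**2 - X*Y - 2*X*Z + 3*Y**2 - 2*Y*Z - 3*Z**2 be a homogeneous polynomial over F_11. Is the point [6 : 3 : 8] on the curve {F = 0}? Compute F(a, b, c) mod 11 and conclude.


F(6,3,8) ≡ 1 (mod 11); P is NOT on the curve.

Evaluate F(6, 3, 8) term-by-term (mod 11).
  3*X**2 ↦ 3·36·1·1 = 108
  -X*Y ↦ -1·6·3·1 = -18
  -2*X*Z ↦ -2·6·1·8 = -96
  3*Y**2 ↦ 3·1·9·1 = 27
  -2*Y*Z ↦ -2·1·3·8 = -48
  -3*Z**2 ↦ -3·1·1·64 = -192
Sum: F(6, 3, 8) = (108) + (-18) + (-96) + (27) + (-48) + (-192) = -219.
Reducing mod 11: -219 ≡ 1 (mod 11).
Since F(a, b, c) ≡ 1 ≠ 0 (mod 11), P does NOT lie on the curve.


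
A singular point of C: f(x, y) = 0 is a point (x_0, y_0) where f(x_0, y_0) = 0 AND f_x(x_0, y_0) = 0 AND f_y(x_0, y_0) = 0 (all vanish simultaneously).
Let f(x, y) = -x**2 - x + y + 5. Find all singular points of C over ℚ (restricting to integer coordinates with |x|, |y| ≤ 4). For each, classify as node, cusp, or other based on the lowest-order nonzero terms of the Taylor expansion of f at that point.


No singular points in the scanned grid; C is smooth there.

Compute partial derivatives:
  f_x = -2*x - 1.
  f_y = 1.
f_y = 1 is a nonzero constant, so f_y never vanishes: no point (x, y) can satisfy f = f_x = f_y = 0. In particular no (x, y) ∈ {−4, ..., 4}² is singular; the curve is smooth.


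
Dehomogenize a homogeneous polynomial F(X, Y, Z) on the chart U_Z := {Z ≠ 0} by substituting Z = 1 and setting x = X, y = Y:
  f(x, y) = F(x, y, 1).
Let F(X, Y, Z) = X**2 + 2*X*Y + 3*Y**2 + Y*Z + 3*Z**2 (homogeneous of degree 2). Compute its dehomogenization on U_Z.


f(x, y) = x**2 + 2*x*y + 3*y**2 + y + 3

On U_Z we set Z = 1. Each monomial c·X^i·Y^j·Z^k in F becomes c·x^i·y^j·1^k = c·x^i·y^j.
Substituting Z = 1: F(X, Y, 1) = x**2 + 2*x*y + 3*y**2 + y + 3.
Note: deg(f) ≤ deg(F) = 2; strict inequality happens when F is divisible by Z (lost terms).


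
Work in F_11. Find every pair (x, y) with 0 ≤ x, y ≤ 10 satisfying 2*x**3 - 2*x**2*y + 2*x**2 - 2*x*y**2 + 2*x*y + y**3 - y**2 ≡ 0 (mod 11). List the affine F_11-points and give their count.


Affine F_11-points: {(0, 0), (0, 1), (1, 2), (1, 10), (2, 10), (3, 3), (5, 7), (6, 10), (7, 6), (9, 5), (10, 0)}; count = 11.

For each of the 121 pairs (x, y) ∈ F_11², evaluate f(x, y) mod 11. Record the zeros.
  x = 0: [0↦0, 1↦0, 2↦4, 3↦7, 4↦4, 5↦1, 6↦4, 7↦8, 8↦8, 9↦10, 10↦9]  zeros at y ∈ {0, 1}
  x = 1: [0↦4, 1↦2, 2↦0, 3↦4, 4↦9, 5↦10, 6↦2, 7↦2, 8↦5, 9↦6, 10↦0]  zeros at y ∈ {2, 10}
  x = 2: [0↦2, 1↦5, 2↦4, 3↦5, 4↦3, 5↦4, 6↦3, 7↦6, 8↦8, 9↦4, 10↦0]  zeros at y ∈ {10}
  x = 3: [0↦6, 1↦10, 2↦6, 3↦0, 4↦9, 5↦6, 6↦8, 7↦10, 8↦7, 9↦5, 10↦10]  zeros at y ∈ {3}
  x = 4: [0↦6, 1↦7, 2↦7, 3↦1, 4↦6, 5↦6, 6↦7, 7↦4, 8↦3, 9↦10, 10↦9]  zeros at y ∈ ∅
  x = 5: [0↦3, 1↦8, 2↦8, 3↦9, 4↦6, 5↦5, 6↦1, 7↦0, 8↦8, 9↦9, 10↦9]  zeros at y ∈ {7}
  x = 6: [0↦9, 1↦3, 2↦10, 3↦3, 4↦10, 5↦4, 6↦2, 7↦10, 8↦1, 9↦3, 10↦0]  zeros at y ∈ {10}
  x = 7: [0↦3, 1↦4, 2↦3, 3↦6, 4↦8, 5↦4, 6↦0, 7↦2, 8↦5, 9↦4, 10↦5]  zeros at y ∈ {6}
  x = 8: [0↦8, 1↦1, 2↦10, 3↦8, 4↦1, 5↦6, 6↦7, 7↦10, 8↦10, 9↦2, 10↦3]  zeros at y ∈ ∅
  x = 9: [0↦3, 1↦6, 2↦10, 3↦10, 4↦1, 5↦0, 6↦2, 7↦2, 8↦6, 9↦9, 10↦6]  zeros at y ∈ {5}
  x = 10: [0↦0, 1↦9, 2↦4, 3↦2, 4↦9, 5↦9, 6↦8, 7↦1, 8↦5, 9↦4, 10↦4]  zeros at y ∈ {0}
Collecting zeros: affine points = {(0, 0), (0, 1), (1, 2), (1, 10), (2, 10), (3, 3), (5, 7), (6, 10), (7, 6), (9, 5), (10, 0)}.
Total count |C(F_11)_aff| = 11.


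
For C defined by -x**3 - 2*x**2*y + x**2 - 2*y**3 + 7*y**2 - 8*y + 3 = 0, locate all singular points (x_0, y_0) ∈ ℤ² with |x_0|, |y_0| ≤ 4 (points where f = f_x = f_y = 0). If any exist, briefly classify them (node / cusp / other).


Singular points: {(0, 1)}; classification: node.

Compute partial derivatives:
  f_x = -3*x**2 - 4*x*y + 2*x.
  f_y = -2*x**2 - 6*y**2 + 14*y - 8.
Scan x_0 ∈ {−4, ..., 4}. For each x_0, f_y(x_0, y) is a polynomial in y; find its integer roots y ∈ {−4, ..., 4}, then test f_x and f at those candidates.
  x = -4: f_y(-4, y) = -6*y**2 + 14*y - 40; no integer root y with |y| ≤ 4.
  x = -3: f_y(-3, y) = -6*y**2 + 14*y - 26; no integer root y with |y| ≤ 4.
  x = -2: f_y(-2, y) = -6*y**2 + 14*y - 16; no integer root y with |y| ≤ 4.
  x = -1: f_y(-1, y) = -6*y**2 + 14*y - 10; no integer root y with |y| ≤ 4.
  x = 0: f_y(0, y) = -6*y**2 + 14*y - 8; vanishes at y ∈ {1}. (0, 1): f_x = 0, f = 0 — SINGULAR.
  x = 1: f_y(1, y) = -6*y**2 + 14*y - 10; no integer root y with |y| ≤ 4.
  x = 2: f_y(2, y) = -6*y**2 + 14*y - 16; no integer root y with |y| ≤ 4.
  x = 3: f_y(3, y) = -6*y**2 + 14*y - 26; no integer root y with |y| ≤ 4.
  x = 4: f_y(4, y) = -6*y**2 + 14*y - 40; no integer root y with |y| ≤ 4.
Only singular point on the grid: (0, 1).
Classify: substitute x = 0 + u, y = 1 + v and expand: f = -u**3 - 2*u**2*v - u**2 - 2*v**3 + v**2.
No constant or linear terms (consistent with a singular point). Quadratic part: -u**2 + v**2. Cubic part: -u**3 - 2*u**2*v - 2*v**3.
The quadratic part v**2 - u**2 = (v − u)(v + u) splits into two distinct linear factors, so there are two distinct tangent lines y − 1 = ±(x − 0) — this is a node (ordinary double point).
Classification: node.


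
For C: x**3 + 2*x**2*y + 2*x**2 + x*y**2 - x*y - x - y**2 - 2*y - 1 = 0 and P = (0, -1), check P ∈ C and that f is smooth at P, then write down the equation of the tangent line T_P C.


Tangent line at P: x = 0.

Step 1: f(0, -1) = 0, so P lies on C.
Step 2: partial derivatives
  f_x(x, y) = 3*x**2 + 4*x*y + 4*x + y**2 - y - 1, f_y(x, y) = 2*x**2 + 2*x*y - x - 2*y - 2.
  f_x(P) = 1, f_y(P) = 0 (gradient nonzero, so P is smooth).
Step 3: tangent line at P: 1·(x − 0) + 0·(y − -1) = 0.
Expanding: x = 0.


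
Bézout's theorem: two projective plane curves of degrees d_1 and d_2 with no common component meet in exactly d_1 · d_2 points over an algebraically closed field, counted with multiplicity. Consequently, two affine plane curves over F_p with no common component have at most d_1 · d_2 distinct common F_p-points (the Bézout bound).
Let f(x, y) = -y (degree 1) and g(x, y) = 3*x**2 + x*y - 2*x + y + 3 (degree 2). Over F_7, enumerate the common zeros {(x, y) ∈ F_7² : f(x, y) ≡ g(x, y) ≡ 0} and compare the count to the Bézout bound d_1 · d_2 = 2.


Common zeros: ∅; count = 0; Bézout bound = 2.

deg(f) = 1, deg(g) = 2, so Bézout bound = 2.
Scan x ∈ F_7. For each x, list the y ∈ F_7 with f(x, y) ≡ 0 and those with g(x, y) ≡ 0 (mod 7); the common zeros in that column are the intersection.
  x = 0: f ≡ 0 at y ∈ {0}; g ≡ 0 at y ∈ {4}; common: ∅.
  x = 1: f ≡ 0 at y ∈ {0}; g ≡ 0 at y ∈ {5}; common: ∅.
  x = 2: f ≡ 0 at y ∈ {0}; g ≡ 0 at y ∈ {1}; common: ∅.
  x = 3: f ≡ 0 at y ∈ {0}; g ≡ 0 at y ∈ {1}; common: ∅.
  x = 4: f ≡ 0 at y ∈ {0}; g ≡ 0 at y ∈ {4}; common: ∅.
  x = 5: f ≡ 0 at y ∈ {0}; g ≡ 0 at y ∈ {5}; common: ∅.
  x = 6: f ≡ 0 at y ∈ {0}; g ≡ 0 at y ∈ ∅; common: ∅.
Collecting: common zeros = ∅, so the count is 0.
Comparison with the Bézout bound: 0 ≤ 2 = deg(f)·deg(g), as expected for curves with no common component (the affine F_7-count falls short of the bound because intersections may lie at infinity, over extension fields, or carry multiplicity).
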